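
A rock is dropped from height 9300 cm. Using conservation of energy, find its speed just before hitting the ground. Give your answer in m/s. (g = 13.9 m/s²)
Convert to SI: h = 93.0 m
mgh = ½mv² ⇒ v = √(2gh) = √(2·13.9·93.0) = 50.85 m/s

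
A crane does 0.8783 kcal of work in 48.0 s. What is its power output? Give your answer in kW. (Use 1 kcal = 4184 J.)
Convert to SI: W = 3674.81 J, t = 48.0 s
P = W/t = 3674.81/48.0 = 76.5585 W = 0.07656 kW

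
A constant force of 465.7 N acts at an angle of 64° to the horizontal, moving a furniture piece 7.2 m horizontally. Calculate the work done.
W = F·d·cosθ = (465.7)(7.2)cos(64°) = 1470 J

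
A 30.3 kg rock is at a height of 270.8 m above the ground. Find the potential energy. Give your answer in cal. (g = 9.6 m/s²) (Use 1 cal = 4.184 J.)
PE = mgh = (30.3)(9.6)(270.8) = 78770.3 J = 18830 cal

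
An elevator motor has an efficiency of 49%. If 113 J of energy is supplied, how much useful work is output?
W_out = η·W_in = 0.49·113 = 55.37 J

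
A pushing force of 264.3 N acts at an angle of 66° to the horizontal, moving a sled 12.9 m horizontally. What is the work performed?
W = F·d·cosθ = (264.3)(12.9)cos(66°) = 1387 J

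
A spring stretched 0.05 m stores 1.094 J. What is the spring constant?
k = 2·PE/x² = 2·1.094/(0.05)² = 875.2 N/m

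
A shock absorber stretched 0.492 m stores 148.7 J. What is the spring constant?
k = 2·PE/x² = 2·148.7/(0.492)² = 1229 N/m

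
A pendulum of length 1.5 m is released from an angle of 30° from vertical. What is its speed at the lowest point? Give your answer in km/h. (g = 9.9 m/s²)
h = L(1 − cosθ) = 1.5(1 − cos30°) = 0.200962 m
v = √(2gh) = √(2·9.9·0.200962) = 1.99475 m/s = 7.181 km/h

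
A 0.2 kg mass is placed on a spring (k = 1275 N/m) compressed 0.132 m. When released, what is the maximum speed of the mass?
½kx² = ½mv² ⇒ v = x√(k/m) = (0.132)√(1275/0.2) = 10.54 m/s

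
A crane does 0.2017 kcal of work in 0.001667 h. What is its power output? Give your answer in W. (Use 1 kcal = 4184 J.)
Convert to SI: W = 843.913 J, t = 6.0012 s
P = W/t = 843.913/6.0012 = 140.6 W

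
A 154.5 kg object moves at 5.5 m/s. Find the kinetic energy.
KE = ½mv² = ½(154.5)(5.5)² = 2337 J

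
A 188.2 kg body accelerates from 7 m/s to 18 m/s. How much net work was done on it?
W = ΔKE = ½m(v₂² − v₁²) = ½(188.2)(18² − 7²) = 25877.5 J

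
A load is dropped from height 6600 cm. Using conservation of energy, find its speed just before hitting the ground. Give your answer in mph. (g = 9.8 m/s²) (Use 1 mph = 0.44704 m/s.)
Convert to SI: h = 66.0 m
mgh = ½mv² ⇒ v = √(2gh) = √(2·9.8·66.0) = 35.9667 m/s = 80.46 mph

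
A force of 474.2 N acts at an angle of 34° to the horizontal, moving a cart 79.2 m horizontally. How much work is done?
W = F·d·cosθ = (474.2)(79.2)cos(34°) = 31140 J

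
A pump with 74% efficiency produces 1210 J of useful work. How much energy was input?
W_in = W_out/η = 1210/0.74 = 1635 J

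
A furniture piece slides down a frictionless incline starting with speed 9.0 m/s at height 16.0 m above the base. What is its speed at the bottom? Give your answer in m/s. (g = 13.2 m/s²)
½mv₀² + mgh = ½mv² ⇒ v = √(v₀² + 2gh) = √(9.0² + 2·13.2·16.0) = 22.44 m/s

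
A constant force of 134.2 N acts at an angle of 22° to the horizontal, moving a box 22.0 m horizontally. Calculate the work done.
W = F·d·cosθ = (134.2)(22.0)cos(22°) = 2737 J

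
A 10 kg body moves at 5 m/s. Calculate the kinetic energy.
KE = ½mv² = ½(10)(5)² = 125.0 J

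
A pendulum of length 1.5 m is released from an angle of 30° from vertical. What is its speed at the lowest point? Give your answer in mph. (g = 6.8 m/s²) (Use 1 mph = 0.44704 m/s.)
h = L(1 − cosθ) = 1.5(1 − cos30°) = 0.200962 m
v = √(2gh) = √(2·6.8·0.200962) = 1.6532 m/s = 3.698 mph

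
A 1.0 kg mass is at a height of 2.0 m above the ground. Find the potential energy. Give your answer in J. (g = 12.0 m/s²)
PE = mgh = (1.0)(12.0)(2.0) = 24.0 J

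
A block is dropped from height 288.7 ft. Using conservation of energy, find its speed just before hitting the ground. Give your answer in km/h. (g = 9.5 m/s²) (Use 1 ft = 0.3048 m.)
Convert to SI: h = 87.9958 m
mgh = ½mv² ⇒ v = √(2gh) = √(2·9.5·87.9958) = 40.8891 m/s = 147.2 km/h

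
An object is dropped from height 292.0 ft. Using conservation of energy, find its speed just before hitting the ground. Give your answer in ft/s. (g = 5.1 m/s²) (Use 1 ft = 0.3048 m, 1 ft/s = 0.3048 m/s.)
Convert to SI: h = 89.0016 m
mgh = ½mv² ⇒ v = √(2gh) = √(2·5.1·89.0016) = 30.13 m/s = 98.85 ft/s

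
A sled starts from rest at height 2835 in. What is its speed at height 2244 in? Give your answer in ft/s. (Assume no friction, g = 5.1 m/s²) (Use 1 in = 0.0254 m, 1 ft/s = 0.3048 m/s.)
Convert to SI: h₁−h₂ = 15.0114 m
mgh₁ = mgh₂ + ½mv² ⇒ v = √(2g(h₁−h₂)) = √(2·5.1·15.0114) = 12.374 m/s = 40.6 ft/s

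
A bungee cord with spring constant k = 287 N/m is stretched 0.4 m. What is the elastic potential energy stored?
PE = ½kx² = ½(287)(0.4)² = 22.96 J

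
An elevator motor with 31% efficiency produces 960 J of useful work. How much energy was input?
W_in = W_out/η = 960/0.31 = 3097 J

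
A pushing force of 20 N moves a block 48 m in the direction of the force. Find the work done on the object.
W = F·d = (20)(48) = 960.0 J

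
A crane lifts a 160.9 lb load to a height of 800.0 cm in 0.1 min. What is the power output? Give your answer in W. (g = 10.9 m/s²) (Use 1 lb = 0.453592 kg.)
Convert to SI: m = 72.983 kg, h = 8.0 m, t = 6.0 s
P = mgh/t = (72.983)(10.9)(8.0)/6.0 = 1061 W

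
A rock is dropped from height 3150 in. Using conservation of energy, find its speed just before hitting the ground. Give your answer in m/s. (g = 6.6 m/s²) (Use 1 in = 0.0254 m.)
Convert to SI: h = 80.01 m
mgh = ½mv² ⇒ v = √(2gh) = √(2·6.6·80.01) = 32.5 m/s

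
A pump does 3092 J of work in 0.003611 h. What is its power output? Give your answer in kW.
Convert to SI: W = 3092.0 J, t = 12.9996 s
P = W/t = 3092.0/12.9996 = 237.853 W = 0.2379 kW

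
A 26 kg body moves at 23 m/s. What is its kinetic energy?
KE = ½mv² = ½(26)(23)² = 6877.0 J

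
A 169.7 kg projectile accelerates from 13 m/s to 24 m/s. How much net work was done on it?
W = ΔKE = ½m(v₂² − v₁²) = ½(169.7)(24² − 13²) = 34533.95 J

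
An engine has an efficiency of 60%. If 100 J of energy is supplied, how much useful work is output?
W_out = η·W_in = 0.6·100 = 60.0 J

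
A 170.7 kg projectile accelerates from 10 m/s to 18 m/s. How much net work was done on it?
W = ΔKE = ½m(v₂² − v₁²) = ½(170.7)(18² − 10²) = 19118.4 J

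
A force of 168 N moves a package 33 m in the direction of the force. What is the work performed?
W = F·d = (168)(33) = 5544 J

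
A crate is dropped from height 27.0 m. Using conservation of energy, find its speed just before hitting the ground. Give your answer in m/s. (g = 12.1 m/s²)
mgh = ½mv² ⇒ v = √(2gh) = √(2·12.1·27.0) = 25.56 m/s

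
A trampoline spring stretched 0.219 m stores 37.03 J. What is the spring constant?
k = 2·PE/x² = 2·37.03/(0.219)² = 1544 N/m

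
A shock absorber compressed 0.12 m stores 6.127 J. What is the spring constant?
k = 2·PE/x² = 2·6.127/(0.12)² = 851.0 N/m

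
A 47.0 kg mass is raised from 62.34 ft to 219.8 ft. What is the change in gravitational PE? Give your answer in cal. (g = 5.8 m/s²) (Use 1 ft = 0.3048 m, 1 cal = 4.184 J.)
Convert to SI: m = 47.0 kg, Δh = 47.9938 m
ΔPE = mgΔh = (47.0)(5.8)(47.9938) = 13083.1 J = 3127 cal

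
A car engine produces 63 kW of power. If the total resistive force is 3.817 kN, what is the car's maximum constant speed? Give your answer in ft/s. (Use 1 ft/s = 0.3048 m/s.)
Convert to SI: F = 3817.0 N
P = Fv ⇒ v = P/F = 63000 W/3817.0 N = 16.5051 m/s = 54.15 ft/s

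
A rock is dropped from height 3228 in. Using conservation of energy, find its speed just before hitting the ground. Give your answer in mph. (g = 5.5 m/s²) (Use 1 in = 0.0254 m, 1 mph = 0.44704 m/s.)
Convert to SI: h = 81.9912 m
mgh = ½mv² ⇒ v = √(2gh) = √(2·5.5·81.9912) = 30.0317 m/s = 67.18 mph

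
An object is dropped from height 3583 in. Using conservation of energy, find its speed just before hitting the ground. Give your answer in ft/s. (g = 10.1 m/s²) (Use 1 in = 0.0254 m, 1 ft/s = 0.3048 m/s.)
Convert to SI: h = 91.0082 m
mgh = ½mv² ⇒ v = √(2gh) = √(2·10.1·91.0082) = 42.8762 m/s = 140.7 ft/s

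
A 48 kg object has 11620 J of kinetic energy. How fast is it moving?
v = √(2·KE/m) = √(2·11620/48) = 22.0 m/s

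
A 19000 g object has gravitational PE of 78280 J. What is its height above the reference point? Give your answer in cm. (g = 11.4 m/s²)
Convert to SI: m = 19.0 kg, PE = 78280.0 J
h = PE/(mg) = 78280.0/(19.0·11.4) = 361.404 m = 36140 cm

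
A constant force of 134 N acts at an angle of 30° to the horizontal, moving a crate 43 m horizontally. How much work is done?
W = F·d·cosθ = (134)(43)cos(30°) = 4990 J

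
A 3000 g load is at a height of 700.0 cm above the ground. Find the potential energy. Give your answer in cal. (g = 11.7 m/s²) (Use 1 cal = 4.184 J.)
Convert to SI: m = 3.0 kg, h = 7.0 m
PE = mgh = (3.0)(11.7)(7.0) = 245.7 J = 58.72 cal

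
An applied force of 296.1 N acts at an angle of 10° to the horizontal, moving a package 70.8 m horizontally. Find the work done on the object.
W = F·d·cosθ = (296.1)(70.8)cos(10°) = 20650 J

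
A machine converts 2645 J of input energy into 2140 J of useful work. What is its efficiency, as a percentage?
η = W_out/W_in = 2140/2645 = 80.91%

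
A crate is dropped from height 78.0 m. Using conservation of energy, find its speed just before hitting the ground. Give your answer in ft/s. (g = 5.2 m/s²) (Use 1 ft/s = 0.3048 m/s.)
mgh = ½mv² ⇒ v = √(2gh) = √(2·5.2·78.0) = 28.4816 m/s = 93.44 ft/s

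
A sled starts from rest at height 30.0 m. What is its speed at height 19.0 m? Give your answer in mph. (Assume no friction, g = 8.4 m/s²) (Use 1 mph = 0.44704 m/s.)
mgh₁ = mgh₂ + ½mv² ⇒ v = √(2g(h₁−h₂)) = √(2·8.4·11.0) = 13.5941 m/s = 30.41 mph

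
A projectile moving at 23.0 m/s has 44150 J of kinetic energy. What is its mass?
m = 2·KE/v² = 2·44150/(23.0)² = 166.9 kg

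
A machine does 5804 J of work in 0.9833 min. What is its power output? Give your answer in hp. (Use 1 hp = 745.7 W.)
Convert to SI: W = 5804.0 J, t = 58.998 s
P = W/t = 5804.0/58.998 = 98.3762 W = 0.1319 hp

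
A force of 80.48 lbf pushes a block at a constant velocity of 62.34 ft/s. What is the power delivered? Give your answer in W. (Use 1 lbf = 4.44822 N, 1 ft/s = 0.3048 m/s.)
Convert to SI: F = 357.993 N, v = 19.0012 m/s
P = Fv = (357.993)(19.0012) = 6802 W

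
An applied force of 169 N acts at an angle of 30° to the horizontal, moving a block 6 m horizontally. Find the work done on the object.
W = F·d·cosθ = (169)(6)cos(30°) = 878.1 J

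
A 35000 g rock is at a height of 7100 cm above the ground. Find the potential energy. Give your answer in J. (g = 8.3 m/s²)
Convert to SI: m = 35.0 kg, h = 71.0 m
PE = mgh = (35.0)(8.3)(71.0) = 20630 J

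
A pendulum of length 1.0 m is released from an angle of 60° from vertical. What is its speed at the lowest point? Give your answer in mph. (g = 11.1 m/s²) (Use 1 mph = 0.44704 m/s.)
h = L(1 − cosθ) = 1.0(1 − cos60°) = 0.5 m
v = √(2gh) = √(2·11.1·0.5) = 3.33167 m/s = 7.453 mph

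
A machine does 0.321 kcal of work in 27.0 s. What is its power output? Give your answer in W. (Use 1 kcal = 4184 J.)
Convert to SI: W = 1343.06 J, t = 27.0 s
P = W/t = 1343.06/27.0 = 49.74 W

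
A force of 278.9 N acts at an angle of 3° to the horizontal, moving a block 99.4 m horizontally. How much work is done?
W = F·d·cosθ = (278.9)(99.4)cos(3°) = 27680 J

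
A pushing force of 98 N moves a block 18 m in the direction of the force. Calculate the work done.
W = F·d = (98)(18) = 1764 J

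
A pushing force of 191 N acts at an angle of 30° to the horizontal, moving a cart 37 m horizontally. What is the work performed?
W = F·d·cosθ = (191)(37)cos(30°) = 6120 J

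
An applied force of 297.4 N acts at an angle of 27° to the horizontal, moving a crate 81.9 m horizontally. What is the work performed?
W = F·d·cosθ = (297.4)(81.9)cos(27°) = 21700 J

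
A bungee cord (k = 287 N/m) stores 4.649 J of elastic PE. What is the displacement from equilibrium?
x = √(2·PE/k) = √(2·4.649/287) = 0.18 m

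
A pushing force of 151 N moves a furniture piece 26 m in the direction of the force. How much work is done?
W = F·d = (151)(26) = 3926 J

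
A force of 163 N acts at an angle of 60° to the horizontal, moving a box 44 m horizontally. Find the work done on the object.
W = F·d·cosθ = (163)(44)cos(60°) = 3586 J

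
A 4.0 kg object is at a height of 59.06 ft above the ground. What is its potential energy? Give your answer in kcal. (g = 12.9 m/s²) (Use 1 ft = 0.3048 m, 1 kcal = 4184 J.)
Convert to SI: m = 4.0 kg, h = 18.0015 m
PE = mgh = (4.0)(12.9)(18.0015) = 928.877 J = 0.222 kcal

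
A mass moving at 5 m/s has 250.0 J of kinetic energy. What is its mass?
m = 2·KE/v² = 2·250.0/(5)² = 20.0 kg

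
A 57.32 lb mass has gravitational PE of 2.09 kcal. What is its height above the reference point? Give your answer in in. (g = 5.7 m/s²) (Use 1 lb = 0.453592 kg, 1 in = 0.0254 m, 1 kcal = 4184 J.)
Convert to SI: m = 25.9999 kg, PE = 8744.56 J
h = PE/(mg) = 8744.56/(25.9999·5.7) = 59.0054 m = 2323 in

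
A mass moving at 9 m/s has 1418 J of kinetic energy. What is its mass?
m = 2·KE/v² = 2·1418/(9)² = 35.01 kg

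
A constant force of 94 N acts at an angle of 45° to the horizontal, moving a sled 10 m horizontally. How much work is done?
W = F·d·cosθ = (94)(10)cos(45°) = 664.7 J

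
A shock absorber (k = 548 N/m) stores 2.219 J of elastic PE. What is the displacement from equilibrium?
x = √(2·PE/k) = √(2·2.219/548) = 0.08999 m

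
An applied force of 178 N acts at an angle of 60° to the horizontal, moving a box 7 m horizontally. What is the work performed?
W = F·d·cosθ = (178)(7)cos(60°) = 623.0 J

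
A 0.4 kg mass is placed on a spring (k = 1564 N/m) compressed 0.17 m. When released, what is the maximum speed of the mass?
½kx² = ½mv² ⇒ v = x√(k/m) = (0.17)√(1564/0.4) = 10.63 m/s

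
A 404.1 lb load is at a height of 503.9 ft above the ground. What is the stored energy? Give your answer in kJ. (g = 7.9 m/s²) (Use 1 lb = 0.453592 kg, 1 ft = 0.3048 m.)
Convert to SI: m = 183.297 kg, h = 153.589 m
PE = mgh = (183.297)(7.9)(153.589) = 222403 J = 222.4 kJ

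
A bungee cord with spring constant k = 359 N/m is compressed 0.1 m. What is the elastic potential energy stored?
PE = ½kx² = ½(359)(0.1)² = 1.795 J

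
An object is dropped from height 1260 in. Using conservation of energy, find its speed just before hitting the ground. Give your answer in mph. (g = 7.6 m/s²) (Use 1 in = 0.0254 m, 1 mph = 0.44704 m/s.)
Convert to SI: h = 32.004 m
mgh = ½mv² ⇒ v = √(2gh) = √(2·7.6·32.004) = 22.0559 m/s = 49.34 mph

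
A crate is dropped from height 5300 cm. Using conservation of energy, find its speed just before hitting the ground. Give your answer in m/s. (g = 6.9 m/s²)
Convert to SI: h = 53.0 m
mgh = ½mv² ⇒ v = √(2gh) = √(2·6.9·53.0) = 27.04 m/s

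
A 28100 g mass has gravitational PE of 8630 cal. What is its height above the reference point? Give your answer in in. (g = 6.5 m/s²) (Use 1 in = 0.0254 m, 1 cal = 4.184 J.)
Convert to SI: m = 28.1 kg, PE = 36107.9 J
h = PE/(mg) = 36107.9/(28.1·6.5) = 197.689 m = 7783 in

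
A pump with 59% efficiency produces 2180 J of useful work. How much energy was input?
W_in = W_out/η = 2180/0.59 = 3695 J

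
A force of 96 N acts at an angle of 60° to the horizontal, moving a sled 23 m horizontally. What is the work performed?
W = F·d·cosθ = (96)(23)cos(60°) = 1104 J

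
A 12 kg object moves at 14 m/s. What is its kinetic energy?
KE = ½mv² = ½(12)(14)² = 1176.0 J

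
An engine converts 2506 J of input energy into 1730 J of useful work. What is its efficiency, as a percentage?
η = W_out/W_in = 1730/2506 = 69.03%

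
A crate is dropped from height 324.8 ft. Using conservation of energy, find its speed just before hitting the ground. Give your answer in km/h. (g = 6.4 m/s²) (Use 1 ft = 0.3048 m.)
Convert to SI: h = 98.999 m
mgh = ½mv² ⇒ v = √(2gh) = √(2·6.4·98.999) = 35.5976 m/s = 128.2 km/h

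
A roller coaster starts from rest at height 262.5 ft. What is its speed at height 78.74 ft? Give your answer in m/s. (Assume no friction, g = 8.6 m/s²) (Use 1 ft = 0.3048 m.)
Convert to SI: h₁−h₂ = 56.01 m
mgh₁ = mgh₂ + ½mv² ⇒ v = √(2g(h₁−h₂)) = √(2·8.6·56.01) = 31.04 m/s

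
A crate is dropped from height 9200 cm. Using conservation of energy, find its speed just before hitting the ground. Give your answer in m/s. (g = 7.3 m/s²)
Convert to SI: h = 92.0 m
mgh = ½mv² ⇒ v = √(2gh) = √(2·7.3·92.0) = 36.65 m/s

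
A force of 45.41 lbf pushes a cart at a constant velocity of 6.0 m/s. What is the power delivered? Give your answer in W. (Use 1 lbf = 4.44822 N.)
Convert to SI: F = 201.994 N, v = 6.0 m/s
P = Fv = (201.994)(6.0) = 1212 W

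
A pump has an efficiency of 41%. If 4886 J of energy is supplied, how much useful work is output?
W_out = η·W_in = 0.41·4886 = 2003.26 J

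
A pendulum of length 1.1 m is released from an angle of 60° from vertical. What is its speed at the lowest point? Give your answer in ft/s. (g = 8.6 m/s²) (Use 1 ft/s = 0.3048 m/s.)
h = L(1 − cosθ) = 1.1(1 − cos60°) = 0.55 m
v = √(2gh) = √(2·8.6·0.55) = 3.07571 m/s = 10.09 ft/s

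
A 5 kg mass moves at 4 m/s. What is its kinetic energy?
KE = ½mv² = ½(5)(4)² = 40.0 J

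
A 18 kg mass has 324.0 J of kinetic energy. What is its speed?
v = √(2·KE/m) = √(2·324.0/18) = 6.0 m/s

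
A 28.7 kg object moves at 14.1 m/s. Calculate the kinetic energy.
KE = ½mv² = ½(28.7)(14.1)² = 2853 J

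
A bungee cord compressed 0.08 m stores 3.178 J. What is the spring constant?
k = 2·PE/x² = 2·3.178/(0.08)² = 993.1 N/m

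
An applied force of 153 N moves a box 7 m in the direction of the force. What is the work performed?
W = F·d = (153)(7) = 1071 J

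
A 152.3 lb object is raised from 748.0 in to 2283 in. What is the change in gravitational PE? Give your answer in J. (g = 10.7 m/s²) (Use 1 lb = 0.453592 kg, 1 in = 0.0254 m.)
Convert to SI: m = 69.0821 kg, Δh = 38.989 m
ΔPE = mgΔh = (69.0821)(10.7)(38.989) = 28820 J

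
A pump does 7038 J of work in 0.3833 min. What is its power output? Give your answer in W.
Convert to SI: W = 7038.0 J, t = 22.998 s
P = W/t = 7038.0/22.998 = 306.0 W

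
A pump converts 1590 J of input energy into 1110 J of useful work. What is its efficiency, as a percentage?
η = W_out/W_in = 1110/1590 = 69.81%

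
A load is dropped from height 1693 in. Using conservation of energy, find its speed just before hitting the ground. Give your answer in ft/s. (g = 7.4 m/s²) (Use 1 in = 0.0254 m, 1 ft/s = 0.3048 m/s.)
Convert to SI: h = 43.0022 m
mgh = ½mv² ⇒ v = √(2gh) = √(2·7.4·43.0022) = 25.2276 m/s = 82.77 ft/s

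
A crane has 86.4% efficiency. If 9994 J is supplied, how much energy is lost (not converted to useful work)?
W_lost = W_in(1 − η) = 9994·(1 − 0.864) = 1359 J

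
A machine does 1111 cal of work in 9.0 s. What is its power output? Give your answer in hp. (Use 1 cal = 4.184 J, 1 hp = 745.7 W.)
Convert to SI: W = 4648.42 J, t = 9.0 s
P = W/t = 4648.42/9.0 = 516.492 W = 0.6926 hp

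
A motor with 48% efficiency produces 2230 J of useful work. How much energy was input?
W_in = W_out/η = 2230/0.48 = 4646 J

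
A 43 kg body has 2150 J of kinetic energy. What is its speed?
v = √(2·KE/m) = √(2·2150/43) = 10.0 m/s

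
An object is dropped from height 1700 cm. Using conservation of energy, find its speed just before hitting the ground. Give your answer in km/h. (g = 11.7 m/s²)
Convert to SI: h = 17.0 m
mgh = ½mv² ⇒ v = √(2gh) = √(2·11.7·17.0) = 19.9449 m/s = 71.8 km/h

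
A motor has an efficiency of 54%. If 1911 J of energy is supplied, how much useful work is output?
W_out = η·W_in = 0.54·1911 = 1031.94 J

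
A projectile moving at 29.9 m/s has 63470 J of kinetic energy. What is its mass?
m = 2·KE/v² = 2·63470/(29.9)² = 142.0 kg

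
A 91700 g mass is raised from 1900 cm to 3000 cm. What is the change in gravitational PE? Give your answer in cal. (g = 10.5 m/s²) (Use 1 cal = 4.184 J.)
Convert to SI: m = 91.7 kg, Δh = 11.0 m
ΔPE = mgΔh = (91.7)(10.5)(11.0) = 10591.4 J = 2531 cal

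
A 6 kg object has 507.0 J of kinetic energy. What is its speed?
v = √(2·KE/m) = √(2·507.0/6) = 13.0 m/s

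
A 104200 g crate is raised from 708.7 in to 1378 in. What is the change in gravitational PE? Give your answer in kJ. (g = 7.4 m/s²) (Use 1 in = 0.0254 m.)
Convert to SI: m = 104.2 kg, Δh = 17.0002 m
ΔPE = mgΔh = (104.2)(7.4)(17.0002) = 13108.5 J = 13.11 kJ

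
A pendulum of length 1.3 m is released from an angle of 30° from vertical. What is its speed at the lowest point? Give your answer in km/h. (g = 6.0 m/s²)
h = L(1 − cosθ) = 1.3(1 − cos30°) = 0.174167 m
v = √(2gh) = √(2·6.0·0.174167) = 1.44568 m/s = 5.204 km/h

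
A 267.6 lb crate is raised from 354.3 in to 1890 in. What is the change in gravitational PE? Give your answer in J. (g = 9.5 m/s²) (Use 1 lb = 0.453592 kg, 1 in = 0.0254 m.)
Convert to SI: m = 121.381 kg, Δh = 39.0068 m
ΔPE = mgΔh = (121.381)(9.5)(39.0068) = 44980 J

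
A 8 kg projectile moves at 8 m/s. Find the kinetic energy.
KE = ½mv² = ½(8)(8)² = 256.0 J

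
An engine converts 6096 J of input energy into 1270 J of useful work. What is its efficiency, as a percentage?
η = W_out/W_in = 1270/6096 = 20.83%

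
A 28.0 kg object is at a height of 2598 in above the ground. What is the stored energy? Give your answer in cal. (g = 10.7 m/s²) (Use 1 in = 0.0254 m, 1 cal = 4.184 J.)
Convert to SI: m = 28.0 kg, h = 65.9892 m
PE = mgh = (28.0)(10.7)(65.9892) = 19770.4 J = 4725 cal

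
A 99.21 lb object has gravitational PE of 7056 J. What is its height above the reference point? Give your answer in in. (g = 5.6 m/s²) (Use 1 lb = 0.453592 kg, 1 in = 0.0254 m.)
Convert to SI: m = 45.0009 kg, PE = 7056.0 J
h = PE/(mg) = 7056.0/(45.0009·5.6) = 27.9995 m = 1102 in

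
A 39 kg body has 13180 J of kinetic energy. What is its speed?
v = √(2·KE/m) = √(2·13180/39) = 26.0 m/s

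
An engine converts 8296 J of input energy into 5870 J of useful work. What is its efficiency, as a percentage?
η = W_out/W_in = 5870/8296 = 70.76%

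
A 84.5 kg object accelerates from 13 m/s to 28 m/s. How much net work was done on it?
W = ΔKE = ½m(v₂² − v₁²) = ½(84.5)(28² − 13²) = 25983.75 J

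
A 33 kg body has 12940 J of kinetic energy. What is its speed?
v = √(2·KE/m) = √(2·12940/33) = 28.0 m/s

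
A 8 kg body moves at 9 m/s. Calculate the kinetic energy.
KE = ½mv² = ½(8)(9)² = 324.0 J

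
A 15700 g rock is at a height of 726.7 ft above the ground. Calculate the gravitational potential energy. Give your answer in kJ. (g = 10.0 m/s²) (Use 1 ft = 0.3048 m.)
Convert to SI: m = 15.7 kg, h = 221.498 m
PE = mgh = (15.7)(10.0)(221.498) = 34775.2 J = 34.78 kJ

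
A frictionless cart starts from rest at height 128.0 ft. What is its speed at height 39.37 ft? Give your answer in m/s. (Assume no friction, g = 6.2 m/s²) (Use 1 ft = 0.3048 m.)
Convert to SI: h₁−h₂ = 27.0144 m
mgh₁ = mgh₂ + ½mv² ⇒ v = √(2g(h₁−h₂)) = √(2·6.2·27.0144) = 18.3 m/s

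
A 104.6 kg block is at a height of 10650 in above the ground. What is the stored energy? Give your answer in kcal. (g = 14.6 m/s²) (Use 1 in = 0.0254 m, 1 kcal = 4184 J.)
Convert to SI: m = 104.6 kg, h = 270.51 m
PE = mgh = (104.6)(14.6)(270.51) = 413112 J = 98.74 kcal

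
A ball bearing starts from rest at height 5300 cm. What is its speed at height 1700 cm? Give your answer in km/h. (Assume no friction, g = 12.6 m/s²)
Convert to SI: h₁−h₂ = 36.0 m
mgh₁ = mgh₂ + ½mv² ⇒ v = √(2g(h₁−h₂)) = √(2·12.6·36.0) = 30.1198 m/s = 108.4 km/h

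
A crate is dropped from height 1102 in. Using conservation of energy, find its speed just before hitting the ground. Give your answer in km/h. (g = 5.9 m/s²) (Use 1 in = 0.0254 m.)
Convert to SI: h = 27.9908 m
mgh = ½mv² ⇒ v = √(2gh) = √(2·5.9·27.9908) = 18.1739 m/s = 65.43 km/h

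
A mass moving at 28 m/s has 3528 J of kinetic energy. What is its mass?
m = 2·KE/v² = 2·3528/(28)² = 9.0 kg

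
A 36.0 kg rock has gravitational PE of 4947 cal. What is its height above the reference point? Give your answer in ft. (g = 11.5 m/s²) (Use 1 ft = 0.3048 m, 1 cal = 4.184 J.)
Convert to SI: m = 36.0 kg, PE = 20698.2 J
h = PE/(mg) = 20698.2/(36.0·11.5) = 49.9958 m = 164.0 ft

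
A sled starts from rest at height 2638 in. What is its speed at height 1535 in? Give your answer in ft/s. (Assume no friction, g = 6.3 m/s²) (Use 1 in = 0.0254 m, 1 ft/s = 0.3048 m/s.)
Convert to SI: h₁−h₂ = 28.0162 m
mgh₁ = mgh₂ + ½mv² ⇒ v = √(2g(h₁−h₂)) = √(2·6.3·28.0162) = 18.7884 m/s = 61.64 ft/s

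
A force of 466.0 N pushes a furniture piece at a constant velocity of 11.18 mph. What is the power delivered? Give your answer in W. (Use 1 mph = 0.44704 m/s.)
Convert to SI: F = 466.0 N, v = 4.99791 m/s
P = Fv = (466.0)(4.99791) = 2329 W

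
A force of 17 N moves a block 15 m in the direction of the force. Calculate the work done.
W = F·d = (17)(15) = 255.0 J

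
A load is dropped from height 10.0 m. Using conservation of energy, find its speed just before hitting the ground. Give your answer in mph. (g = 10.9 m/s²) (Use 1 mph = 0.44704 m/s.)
mgh = ½mv² ⇒ v = √(2gh) = √(2·10.9·10.0) = 14.7648 m/s = 33.03 mph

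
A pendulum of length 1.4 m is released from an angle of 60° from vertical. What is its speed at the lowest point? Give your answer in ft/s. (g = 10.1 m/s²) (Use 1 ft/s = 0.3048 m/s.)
h = L(1 − cosθ) = 1.4(1 − cos60°) = 0.7 m
v = √(2gh) = √(2·10.1·0.7) = 3.76032 m/s = 12.34 ft/s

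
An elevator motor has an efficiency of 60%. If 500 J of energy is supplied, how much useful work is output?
W_out = η·W_in = 0.6·500 = 300.0 J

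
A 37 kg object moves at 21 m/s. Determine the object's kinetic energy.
KE = ½mv² = ½(37)(21)² = 8158.5 J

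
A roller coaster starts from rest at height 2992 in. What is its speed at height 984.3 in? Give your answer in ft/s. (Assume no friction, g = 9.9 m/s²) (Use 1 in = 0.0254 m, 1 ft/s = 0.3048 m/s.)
Convert to SI: h₁−h₂ = 50.9956 m
mgh₁ = mgh₂ + ½mv² ⇒ v = √(2g(h₁−h₂)) = √(2·9.9·50.9956) = 31.776 m/s = 104.3 ft/s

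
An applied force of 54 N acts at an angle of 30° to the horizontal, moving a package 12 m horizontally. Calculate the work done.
W = F·d·cosθ = (54)(12)cos(30°) = 561.2 J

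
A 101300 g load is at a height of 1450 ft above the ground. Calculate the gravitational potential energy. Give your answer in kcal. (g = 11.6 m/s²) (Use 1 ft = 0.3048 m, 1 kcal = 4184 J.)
Convert to SI: m = 101.3 kg, h = 441.96 m
PE = mgh = (101.3)(11.6)(441.96) = 519338 J = 124.1 kcal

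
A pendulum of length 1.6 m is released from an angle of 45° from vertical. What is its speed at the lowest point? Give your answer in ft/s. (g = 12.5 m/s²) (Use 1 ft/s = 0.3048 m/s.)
h = L(1 − cosθ) = 1.6(1 − cos45°) = 0.468629 m
v = √(2gh) = √(2·12.5·0.468629) = 3.42282 m/s = 11.23 ft/s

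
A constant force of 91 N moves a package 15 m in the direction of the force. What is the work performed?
W = F·d = (91)(15) = 1365 J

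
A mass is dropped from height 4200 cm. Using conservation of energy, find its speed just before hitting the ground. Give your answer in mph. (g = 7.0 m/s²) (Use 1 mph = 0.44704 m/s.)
Convert to SI: h = 42.0 m
mgh = ½mv² ⇒ v = √(2gh) = √(2·7.0·42.0) = 24.2487 m/s = 54.24 mph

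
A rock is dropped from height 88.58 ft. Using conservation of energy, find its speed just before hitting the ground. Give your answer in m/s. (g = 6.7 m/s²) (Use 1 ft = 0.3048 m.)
Convert to SI: h = 26.9992 m
mgh = ½mv² ⇒ v = √(2gh) = √(2·6.7·26.9992) = 19.02 m/s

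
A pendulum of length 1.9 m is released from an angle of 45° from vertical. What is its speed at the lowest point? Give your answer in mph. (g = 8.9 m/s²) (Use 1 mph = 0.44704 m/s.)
h = L(1 − cosθ) = 1.9(1 − cos45°) = 0.556497 m
v = √(2gh) = √(2·8.9·0.556497) = 3.14732 m/s = 7.04 mph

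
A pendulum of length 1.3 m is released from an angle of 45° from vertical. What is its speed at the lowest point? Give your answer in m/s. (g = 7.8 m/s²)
h = L(1 − cosθ) = 1.3(1 − cos45°) = 0.380761 m
v = √(2gh) = √(2·7.8·0.380761) = 2.437 m/s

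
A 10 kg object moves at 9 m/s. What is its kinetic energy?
KE = ½mv² = ½(10)(9)² = 405.0 J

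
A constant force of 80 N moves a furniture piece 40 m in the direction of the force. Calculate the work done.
W = F·d = (80)(40) = 3200 J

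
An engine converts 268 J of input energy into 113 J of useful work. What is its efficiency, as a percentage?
η = W_out/W_in = 113/268 = 42.16%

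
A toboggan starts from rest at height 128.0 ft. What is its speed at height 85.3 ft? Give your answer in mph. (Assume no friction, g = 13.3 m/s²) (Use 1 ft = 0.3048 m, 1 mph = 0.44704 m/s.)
Convert to SI: h₁−h₂ = 13.015 m
mgh₁ = mgh₂ + ½mv² ⇒ v = √(2g(h₁−h₂)) = √(2·13.3·13.015) = 18.6064 m/s = 41.62 mph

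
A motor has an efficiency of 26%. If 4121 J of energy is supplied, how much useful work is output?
W_out = η·W_in = 0.26·4121 = 1071.46 J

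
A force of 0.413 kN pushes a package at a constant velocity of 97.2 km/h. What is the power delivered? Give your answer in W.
Convert to SI: F = 413.0 N, v = 27.0 m/s
P = Fv = (413.0)(27.0) = 11150 W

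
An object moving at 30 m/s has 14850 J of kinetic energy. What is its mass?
m = 2·KE/v² = 2·14850/(30)² = 33.0 kg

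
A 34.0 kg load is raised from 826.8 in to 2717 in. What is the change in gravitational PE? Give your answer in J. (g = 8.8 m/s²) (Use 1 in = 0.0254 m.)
Convert to SI: m = 34.0 kg, Δh = 48.0111 m
ΔPE = mgΔh = (34.0)(8.8)(48.0111) = 14360 J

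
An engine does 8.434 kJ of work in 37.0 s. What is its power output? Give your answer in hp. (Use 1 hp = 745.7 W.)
Convert to SI: W = 8434.0 J, t = 37.0 s
P = W/t = 8434.0/37.0 = 227.946 W = 0.3057 hp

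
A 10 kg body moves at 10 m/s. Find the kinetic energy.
KE = ½mv² = ½(10)(10)² = 500.0 J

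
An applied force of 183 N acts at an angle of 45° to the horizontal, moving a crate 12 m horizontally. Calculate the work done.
W = F·d·cosθ = (183)(12)cos(45°) = 1553 J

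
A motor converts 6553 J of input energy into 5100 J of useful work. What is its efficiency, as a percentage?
η = W_out/W_in = 5100/6553 = 77.83%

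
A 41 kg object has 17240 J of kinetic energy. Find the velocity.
v = √(2·KE/m) = √(2·17240/41) = 29.0 m/s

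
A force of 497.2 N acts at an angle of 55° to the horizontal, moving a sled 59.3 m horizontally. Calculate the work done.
W = F·d·cosθ = (497.2)(59.3)cos(55°) = 16910 J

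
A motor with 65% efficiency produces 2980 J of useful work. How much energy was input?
W_in = W_out/η = 2980/0.65 = 4585 J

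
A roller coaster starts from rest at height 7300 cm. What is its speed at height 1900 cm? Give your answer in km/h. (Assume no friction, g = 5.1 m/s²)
Convert to SI: h₁−h₂ = 54.0 m
mgh₁ = mgh₂ + ½mv² ⇒ v = √(2g(h₁−h₂)) = √(2·5.1·54.0) = 23.4691 m/s = 84.49 km/h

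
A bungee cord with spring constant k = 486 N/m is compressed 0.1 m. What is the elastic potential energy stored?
PE = ½kx² = ½(486)(0.1)² = 2.43 J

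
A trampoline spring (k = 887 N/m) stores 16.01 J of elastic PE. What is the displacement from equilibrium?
x = √(2·PE/k) = √(2·16.01/887) = 0.19 m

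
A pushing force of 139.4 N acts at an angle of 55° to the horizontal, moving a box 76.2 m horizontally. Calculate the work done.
W = F·d·cosθ = (139.4)(76.2)cos(55°) = 6093 J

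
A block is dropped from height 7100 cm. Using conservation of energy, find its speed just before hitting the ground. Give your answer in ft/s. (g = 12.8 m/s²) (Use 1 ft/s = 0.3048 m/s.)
Convert to SI: h = 71.0 m
mgh = ½mv² ⇒ v = √(2gh) = √(2·12.8·71.0) = 42.6333 m/s = 139.9 ft/s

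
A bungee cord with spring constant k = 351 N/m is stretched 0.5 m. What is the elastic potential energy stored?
PE = ½kx² = ½(351)(0.5)² = 43.88 J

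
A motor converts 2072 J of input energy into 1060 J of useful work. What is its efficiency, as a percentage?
η = W_out/W_in = 1060/2072 = 51.16%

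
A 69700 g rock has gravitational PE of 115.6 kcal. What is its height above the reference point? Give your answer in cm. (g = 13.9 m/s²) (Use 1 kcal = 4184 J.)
Convert to SI: m = 69.7 kg, PE = 483670 J
h = PE/(mg) = 483670/(69.7·13.9) = 499.231 m = 49920 cm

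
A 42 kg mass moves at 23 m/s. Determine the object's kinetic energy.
KE = ½mv² = ½(42)(23)² = 11109.0 J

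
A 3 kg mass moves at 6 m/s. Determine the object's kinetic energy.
KE = ½mv² = ½(3)(6)² = 54.0 J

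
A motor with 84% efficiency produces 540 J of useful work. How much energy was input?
W_in = W_out/η = 540/0.84 = 642.9 J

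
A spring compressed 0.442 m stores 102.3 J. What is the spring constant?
k = 2·PE/x² = 2·102.3/(0.442)² = 1047 N/m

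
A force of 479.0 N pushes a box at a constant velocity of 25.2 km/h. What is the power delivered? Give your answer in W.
Convert to SI: F = 479.0 N, v = 7.0 m/s
P = Fv = (479.0)(7.0) = 3353 W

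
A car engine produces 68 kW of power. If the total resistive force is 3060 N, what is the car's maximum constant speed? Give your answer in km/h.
P = Fv ⇒ v = P/F = 68000 W/3060.0 N = 22.2222 m/s = 80.0 km/h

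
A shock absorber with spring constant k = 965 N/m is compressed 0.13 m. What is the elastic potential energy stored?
PE = ½kx² = ½(965)(0.13)² = 8.154 J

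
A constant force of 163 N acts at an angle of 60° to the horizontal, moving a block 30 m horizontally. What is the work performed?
W = F·d·cosθ = (163)(30)cos(60°) = 2445 J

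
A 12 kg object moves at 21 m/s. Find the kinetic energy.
KE = ½mv² = ½(12)(21)² = 2646.0 J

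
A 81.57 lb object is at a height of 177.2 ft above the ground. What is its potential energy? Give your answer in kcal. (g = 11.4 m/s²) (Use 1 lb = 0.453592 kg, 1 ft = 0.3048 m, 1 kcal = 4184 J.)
Convert to SI: m = 36.9995 kg, h = 54.0106 m
PE = mgh = (36.9995)(11.4)(54.0106) = 22781.3 J = 5.445 kcal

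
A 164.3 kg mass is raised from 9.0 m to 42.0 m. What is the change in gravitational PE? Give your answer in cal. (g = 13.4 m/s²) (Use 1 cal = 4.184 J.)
ΔPE = mgΔh = (164.3)(13.4)(33.0) = 72653.5 J = 17360 cal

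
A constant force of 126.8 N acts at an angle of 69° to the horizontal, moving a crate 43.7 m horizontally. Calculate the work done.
W = F·d·cosθ = (126.8)(43.7)cos(69°) = 1986 J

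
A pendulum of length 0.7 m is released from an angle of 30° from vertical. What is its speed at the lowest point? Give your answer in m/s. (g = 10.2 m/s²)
h = L(1 − cosθ) = 0.7(1 − cos30°) = 0.0937822 m
v = √(2gh) = √(2·10.2·0.0937822) = 1.383 m/s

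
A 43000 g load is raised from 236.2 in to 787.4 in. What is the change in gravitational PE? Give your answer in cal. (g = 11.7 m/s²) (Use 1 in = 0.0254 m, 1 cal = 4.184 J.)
Convert to SI: m = 43.0 kg, Δh = 14.0005 m
ΔPE = mgΔh = (43.0)(11.7)(14.0005) = 7043.64 J = 1683 cal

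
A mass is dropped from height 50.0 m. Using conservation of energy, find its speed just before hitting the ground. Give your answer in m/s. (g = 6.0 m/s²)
mgh = ½mv² ⇒ v = √(2gh) = √(2·6.0·50.0) = 24.49 m/s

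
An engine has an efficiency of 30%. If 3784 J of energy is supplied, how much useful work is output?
W_out = η·W_in = 0.3·3784 = 1135.2 J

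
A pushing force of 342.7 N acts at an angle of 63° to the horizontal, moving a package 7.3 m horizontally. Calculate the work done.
W = F·d·cosθ = (342.7)(7.3)cos(63°) = 1136 J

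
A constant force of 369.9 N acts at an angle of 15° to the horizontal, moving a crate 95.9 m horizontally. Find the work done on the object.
W = F·d·cosθ = (369.9)(95.9)cos(15°) = 34260 J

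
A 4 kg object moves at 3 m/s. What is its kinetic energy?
KE = ½mv² = ½(4)(3)² = 18.0 J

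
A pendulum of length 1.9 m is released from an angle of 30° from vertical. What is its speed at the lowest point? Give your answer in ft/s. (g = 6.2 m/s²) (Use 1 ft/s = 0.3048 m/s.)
h = L(1 − cosθ) = 1.9(1 − cos30°) = 0.254552 m
v = √(2gh) = √(2·6.2·0.254552) = 1.77664 m/s = 5.829 ft/s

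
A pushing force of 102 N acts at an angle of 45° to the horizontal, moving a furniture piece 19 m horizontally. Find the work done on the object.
W = F·d·cosθ = (102)(19)cos(45°) = 1370 J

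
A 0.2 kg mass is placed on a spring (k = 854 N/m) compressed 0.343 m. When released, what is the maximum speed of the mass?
½kx² = ½mv² ⇒ v = x√(k/m) = (0.343)√(854/0.2) = 22.41 m/s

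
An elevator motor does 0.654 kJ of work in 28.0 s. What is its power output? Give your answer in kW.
Convert to SI: W = 654.0 J, t = 28.0 s
P = W/t = 654.0/28.0 = 23.3571 W = 0.02336 kW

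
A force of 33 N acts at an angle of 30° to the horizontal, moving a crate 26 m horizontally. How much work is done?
W = F·d·cosθ = (33)(26)cos(30°) = 743.0 J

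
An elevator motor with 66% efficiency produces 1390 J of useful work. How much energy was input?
W_in = W_out/η = 1390/0.66 = 2106 J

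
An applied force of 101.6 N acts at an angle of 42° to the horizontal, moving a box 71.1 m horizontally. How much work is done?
W = F·d·cosθ = (101.6)(71.1)cos(42°) = 5368 J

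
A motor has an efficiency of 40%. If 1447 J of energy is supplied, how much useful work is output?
W_out = η·W_in = 0.4·1447 = 578.8 J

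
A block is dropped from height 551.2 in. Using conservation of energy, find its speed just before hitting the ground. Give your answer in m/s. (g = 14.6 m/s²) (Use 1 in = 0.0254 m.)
Convert to SI: h = 14.0005 m
mgh = ½mv² ⇒ v = √(2gh) = √(2·14.6·14.0005) = 20.22 m/s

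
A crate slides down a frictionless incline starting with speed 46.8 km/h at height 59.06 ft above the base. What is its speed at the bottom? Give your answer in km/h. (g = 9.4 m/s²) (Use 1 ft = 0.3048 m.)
Convert to SI: v₀ = 13.0 m/s, h = 18.0015 m
½mv₀² + mgh = ½mv² ⇒ v = √(v₀² + 2gh) = √(13.0² + 2·9.4·18.0015) = 22.5262 m/s = 81.09 km/h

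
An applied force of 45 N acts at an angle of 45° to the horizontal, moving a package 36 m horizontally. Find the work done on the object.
W = F·d·cosθ = (45)(36)cos(45°) = 1146 J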